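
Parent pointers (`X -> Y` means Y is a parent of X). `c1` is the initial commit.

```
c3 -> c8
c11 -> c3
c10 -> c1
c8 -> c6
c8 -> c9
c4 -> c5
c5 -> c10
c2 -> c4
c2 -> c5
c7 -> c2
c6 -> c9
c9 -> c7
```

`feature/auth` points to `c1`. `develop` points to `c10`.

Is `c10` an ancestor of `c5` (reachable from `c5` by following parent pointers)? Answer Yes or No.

Yes

Ancestors of c5 (commits reachable by following parents): {c1, c10, c5}.
c10 is in that set, so it is an ancestor of c5.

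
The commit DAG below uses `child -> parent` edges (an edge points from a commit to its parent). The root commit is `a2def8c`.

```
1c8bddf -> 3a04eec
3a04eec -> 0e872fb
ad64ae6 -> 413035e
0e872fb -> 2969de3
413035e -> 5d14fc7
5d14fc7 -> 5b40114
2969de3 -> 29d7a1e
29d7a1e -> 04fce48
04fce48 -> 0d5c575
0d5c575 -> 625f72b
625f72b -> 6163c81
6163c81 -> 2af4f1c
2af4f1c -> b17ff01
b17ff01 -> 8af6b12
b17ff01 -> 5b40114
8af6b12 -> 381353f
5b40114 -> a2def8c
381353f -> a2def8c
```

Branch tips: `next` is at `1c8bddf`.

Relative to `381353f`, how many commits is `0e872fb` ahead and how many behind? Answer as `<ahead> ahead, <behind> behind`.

11 ahead, 0 behind

Reachable from 0e872fb: {04fce48, 0d5c575, 0e872fb, 2969de3, 29d7a1e, 2af4f1c, 381353f, 5b40114, 6163c81, 625f72b, 8af6b12, a2def8c, b17ff01}.
Reachable from 381353f: {381353f, a2def8c}.
Only in 0e872fb's history (ahead): {04fce48, 0d5c575, 0e872fb, 2969de3, 29d7a1e, 2af4f1c, 5b40114, 6163c81, 625f72b, 8af6b12, b17ff01} — 11.
Only in 381353f's history (behind): {} — 0.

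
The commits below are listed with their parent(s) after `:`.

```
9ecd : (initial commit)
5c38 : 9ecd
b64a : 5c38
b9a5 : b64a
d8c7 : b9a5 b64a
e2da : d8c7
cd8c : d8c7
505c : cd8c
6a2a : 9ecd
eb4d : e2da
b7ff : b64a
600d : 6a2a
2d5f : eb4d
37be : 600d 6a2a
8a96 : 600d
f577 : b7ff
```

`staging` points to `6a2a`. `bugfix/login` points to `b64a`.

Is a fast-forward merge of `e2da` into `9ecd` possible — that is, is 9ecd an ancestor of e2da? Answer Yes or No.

A fast-forward from 9ecd to e2da is possible iff 9ecd is an ancestor of e2da.
Ancestors of e2da: {5c38, 9ecd, b64a, b9a5, d8c7, e2da}.
9ecd is among them, so fast-forward is possible.

Yes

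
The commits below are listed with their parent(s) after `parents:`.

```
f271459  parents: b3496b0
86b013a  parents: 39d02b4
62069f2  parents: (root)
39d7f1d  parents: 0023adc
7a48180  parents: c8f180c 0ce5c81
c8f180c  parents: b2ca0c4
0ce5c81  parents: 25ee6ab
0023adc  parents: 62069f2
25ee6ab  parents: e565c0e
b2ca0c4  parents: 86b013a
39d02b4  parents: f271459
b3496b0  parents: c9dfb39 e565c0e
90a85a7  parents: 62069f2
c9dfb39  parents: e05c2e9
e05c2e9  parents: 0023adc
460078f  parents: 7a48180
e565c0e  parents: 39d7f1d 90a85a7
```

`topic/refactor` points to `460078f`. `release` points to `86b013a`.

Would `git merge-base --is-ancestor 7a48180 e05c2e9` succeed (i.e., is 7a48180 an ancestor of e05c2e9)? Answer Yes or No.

No

Ancestors of e05c2e9: {0023adc, 62069f2, e05c2e9}.
7a48180 is not in that set, so it is not an ancestor of e05c2e9.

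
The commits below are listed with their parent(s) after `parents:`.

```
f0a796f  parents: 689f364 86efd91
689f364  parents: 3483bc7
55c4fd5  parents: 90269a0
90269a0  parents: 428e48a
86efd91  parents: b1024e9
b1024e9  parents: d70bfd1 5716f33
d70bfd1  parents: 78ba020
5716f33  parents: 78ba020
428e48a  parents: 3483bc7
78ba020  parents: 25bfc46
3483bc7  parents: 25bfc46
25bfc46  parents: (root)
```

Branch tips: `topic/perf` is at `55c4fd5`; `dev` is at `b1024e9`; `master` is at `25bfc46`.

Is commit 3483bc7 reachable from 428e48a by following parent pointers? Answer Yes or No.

Yes

Ancestors of 428e48a (commits reachable by following parents): {25bfc46, 3483bc7, 428e48a}.
3483bc7 is in that set, so it is an ancestor of 428e48a.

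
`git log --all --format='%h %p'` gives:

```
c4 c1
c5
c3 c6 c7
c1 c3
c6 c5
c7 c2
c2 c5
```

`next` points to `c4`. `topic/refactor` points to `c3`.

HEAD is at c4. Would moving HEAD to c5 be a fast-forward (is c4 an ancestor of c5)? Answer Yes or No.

A fast-forward from c4 to c5 is possible iff c4 is an ancestor of c5.
Ancestors of c5: {c5}.
c4 is not among them, so fast-forward is not possible.

No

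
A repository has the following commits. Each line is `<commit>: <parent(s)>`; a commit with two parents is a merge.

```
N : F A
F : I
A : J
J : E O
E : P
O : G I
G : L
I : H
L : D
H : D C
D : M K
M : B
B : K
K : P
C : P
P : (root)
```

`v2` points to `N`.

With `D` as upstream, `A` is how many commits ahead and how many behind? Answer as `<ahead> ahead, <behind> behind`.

9 ahead, 0 behind

Reachable from A: {A, B, C, D, E, G, H, I, J, K, L, M, O, P}.
Reachable from D: {B, D, K, M, P}.
Only in A's history (ahead): {A, C, E, G, H, I, J, L, O} — 9.
Only in D's history (behind): {} — 0.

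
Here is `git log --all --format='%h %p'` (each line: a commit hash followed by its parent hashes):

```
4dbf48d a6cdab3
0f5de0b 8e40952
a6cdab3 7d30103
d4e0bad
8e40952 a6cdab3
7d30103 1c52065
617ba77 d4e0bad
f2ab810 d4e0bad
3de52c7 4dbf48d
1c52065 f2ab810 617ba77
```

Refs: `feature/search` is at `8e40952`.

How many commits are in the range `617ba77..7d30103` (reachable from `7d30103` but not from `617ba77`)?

3

Reachable from 7d30103: {1c52065, 617ba77, 7d30103, d4e0bad, f2ab810}.
Reachable from 617ba77: {617ba77, d4e0bad}.
In 7d30103's history but not 617ba77's: {1c52065, 7d30103, f2ab810} — 3 commits.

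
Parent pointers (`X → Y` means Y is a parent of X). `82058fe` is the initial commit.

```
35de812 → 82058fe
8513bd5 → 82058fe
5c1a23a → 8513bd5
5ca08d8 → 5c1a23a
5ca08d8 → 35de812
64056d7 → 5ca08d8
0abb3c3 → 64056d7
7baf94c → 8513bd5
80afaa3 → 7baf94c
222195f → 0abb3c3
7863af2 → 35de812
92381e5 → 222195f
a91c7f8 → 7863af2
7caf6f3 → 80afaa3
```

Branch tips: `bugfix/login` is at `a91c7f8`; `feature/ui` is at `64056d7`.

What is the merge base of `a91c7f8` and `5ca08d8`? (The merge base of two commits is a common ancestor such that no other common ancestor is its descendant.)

Ancestors of a91c7f8: {35de812, 7863af2, 82058fe, a91c7f8}.
Ancestors of 5ca08d8: {35de812, 5c1a23a, 5ca08d8, 82058fe, 8513bd5}.
Common ancestors: {35de812, 82058fe}.
Among these, 35de812 is not an ancestor of any other common ancestor — it is the merge base.

35de812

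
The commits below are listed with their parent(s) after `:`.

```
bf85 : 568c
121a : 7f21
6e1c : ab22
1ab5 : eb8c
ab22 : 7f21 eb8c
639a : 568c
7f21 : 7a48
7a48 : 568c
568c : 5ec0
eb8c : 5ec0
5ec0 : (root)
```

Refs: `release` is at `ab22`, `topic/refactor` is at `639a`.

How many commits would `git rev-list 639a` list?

Walking parent pointers from 639a: reachable set = {568c, 5ec0, 639a}.
That is 3 commits.

3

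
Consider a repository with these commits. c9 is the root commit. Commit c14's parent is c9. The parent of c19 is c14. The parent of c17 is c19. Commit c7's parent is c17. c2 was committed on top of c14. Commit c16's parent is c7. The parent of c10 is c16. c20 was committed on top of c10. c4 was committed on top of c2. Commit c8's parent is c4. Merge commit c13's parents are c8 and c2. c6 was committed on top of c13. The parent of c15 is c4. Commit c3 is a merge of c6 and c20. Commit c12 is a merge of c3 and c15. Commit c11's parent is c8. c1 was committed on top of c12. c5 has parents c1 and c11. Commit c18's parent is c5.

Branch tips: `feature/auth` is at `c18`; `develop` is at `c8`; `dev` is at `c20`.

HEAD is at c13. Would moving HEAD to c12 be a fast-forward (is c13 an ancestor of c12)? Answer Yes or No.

A fast-forward from c13 to c12 is possible iff c13 is an ancestor of c12.
Ancestors of c12: {c10, c12, c13, c14, c15, c16, c17, c19, c2, c20, c3, c4, c6, c7, c8, c9}.
c13 is among them, so fast-forward is possible.

Yes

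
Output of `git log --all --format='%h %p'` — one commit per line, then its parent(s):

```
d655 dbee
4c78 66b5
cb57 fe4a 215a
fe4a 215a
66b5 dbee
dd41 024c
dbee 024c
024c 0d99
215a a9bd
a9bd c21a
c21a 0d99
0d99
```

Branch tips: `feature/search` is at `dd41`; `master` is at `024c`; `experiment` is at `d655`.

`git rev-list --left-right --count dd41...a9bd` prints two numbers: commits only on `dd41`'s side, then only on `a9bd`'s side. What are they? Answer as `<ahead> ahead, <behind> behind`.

Reachable from dd41: {024c, 0d99, dd41}.
Reachable from a9bd: {0d99, a9bd, c21a}.
Only in dd41's history (ahead): {024c, dd41} — 2.
Only in a9bd's history (behind): {a9bd, c21a} — 2.

2 ahead, 2 behind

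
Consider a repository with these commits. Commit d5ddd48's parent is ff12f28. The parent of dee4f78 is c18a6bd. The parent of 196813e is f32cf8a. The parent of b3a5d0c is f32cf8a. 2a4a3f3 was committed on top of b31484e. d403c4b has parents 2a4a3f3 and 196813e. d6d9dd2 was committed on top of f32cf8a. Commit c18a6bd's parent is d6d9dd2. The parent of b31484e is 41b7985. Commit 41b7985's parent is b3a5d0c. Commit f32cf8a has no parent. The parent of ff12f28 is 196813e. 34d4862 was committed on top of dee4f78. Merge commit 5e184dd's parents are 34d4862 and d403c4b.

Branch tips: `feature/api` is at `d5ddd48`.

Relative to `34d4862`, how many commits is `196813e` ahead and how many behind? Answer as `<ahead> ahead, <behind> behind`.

1 ahead, 4 behind

Reachable from 196813e: {196813e, f32cf8a}.
Reachable from 34d4862: {34d4862, c18a6bd, d6d9dd2, dee4f78, f32cf8a}.
Only in 196813e's history (ahead): {196813e} — 1.
Only in 34d4862's history (behind): {34d4862, c18a6bd, d6d9dd2, dee4f78} — 4.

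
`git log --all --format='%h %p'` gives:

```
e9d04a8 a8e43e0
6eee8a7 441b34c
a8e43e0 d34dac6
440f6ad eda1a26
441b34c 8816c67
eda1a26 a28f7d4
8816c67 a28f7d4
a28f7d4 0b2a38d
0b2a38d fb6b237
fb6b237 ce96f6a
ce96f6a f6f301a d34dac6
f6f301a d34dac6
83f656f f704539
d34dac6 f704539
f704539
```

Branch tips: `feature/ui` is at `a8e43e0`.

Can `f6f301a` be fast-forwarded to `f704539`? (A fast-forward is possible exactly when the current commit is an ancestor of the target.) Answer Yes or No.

No

A fast-forward from f6f301a to f704539 is possible iff f6f301a is an ancestor of f704539.
Ancestors of f704539: {f704539}.
f6f301a is not among them, so fast-forward is not possible.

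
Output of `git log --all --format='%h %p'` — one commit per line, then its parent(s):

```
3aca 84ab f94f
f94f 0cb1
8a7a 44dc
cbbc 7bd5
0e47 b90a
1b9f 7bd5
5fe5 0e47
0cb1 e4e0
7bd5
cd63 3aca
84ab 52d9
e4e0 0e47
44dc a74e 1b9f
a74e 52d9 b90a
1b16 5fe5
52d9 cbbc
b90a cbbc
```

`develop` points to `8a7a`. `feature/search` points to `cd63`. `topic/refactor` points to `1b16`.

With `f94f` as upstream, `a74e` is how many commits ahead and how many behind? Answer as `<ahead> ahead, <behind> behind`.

Reachable from a74e: {52d9, 7bd5, a74e, b90a, cbbc}.
Reachable from f94f: {0cb1, 0e47, 7bd5, b90a, cbbc, e4e0, f94f}.
Only in a74e's history (ahead): {52d9, a74e} — 2.
Only in f94f's history (behind): {0cb1, 0e47, e4e0, f94f} — 4.

2 ahead, 4 behind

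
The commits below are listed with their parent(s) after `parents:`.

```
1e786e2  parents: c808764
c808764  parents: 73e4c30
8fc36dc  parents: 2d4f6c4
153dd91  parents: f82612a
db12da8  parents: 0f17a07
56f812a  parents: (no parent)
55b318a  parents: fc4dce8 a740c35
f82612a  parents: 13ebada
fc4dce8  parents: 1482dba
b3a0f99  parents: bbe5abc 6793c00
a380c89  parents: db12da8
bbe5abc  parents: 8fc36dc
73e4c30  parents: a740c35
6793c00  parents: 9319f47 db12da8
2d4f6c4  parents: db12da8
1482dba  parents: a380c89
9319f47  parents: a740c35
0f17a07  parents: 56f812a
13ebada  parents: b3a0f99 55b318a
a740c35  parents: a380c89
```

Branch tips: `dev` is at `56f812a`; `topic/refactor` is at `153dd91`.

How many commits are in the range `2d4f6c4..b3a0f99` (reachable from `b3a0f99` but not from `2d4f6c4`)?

7

Reachable from b3a0f99: {0f17a07, 2d4f6c4, 56f812a, 6793c00, 8fc36dc, 9319f47, a380c89, a740c35, b3a0f99, bbe5abc, db12da8}.
Reachable from 2d4f6c4: {0f17a07, 2d4f6c4, 56f812a, db12da8}.
In b3a0f99's history but not 2d4f6c4's: {6793c00, 8fc36dc, 9319f47, a380c89, a740c35, b3a0f99, bbe5abc} — 7 commits.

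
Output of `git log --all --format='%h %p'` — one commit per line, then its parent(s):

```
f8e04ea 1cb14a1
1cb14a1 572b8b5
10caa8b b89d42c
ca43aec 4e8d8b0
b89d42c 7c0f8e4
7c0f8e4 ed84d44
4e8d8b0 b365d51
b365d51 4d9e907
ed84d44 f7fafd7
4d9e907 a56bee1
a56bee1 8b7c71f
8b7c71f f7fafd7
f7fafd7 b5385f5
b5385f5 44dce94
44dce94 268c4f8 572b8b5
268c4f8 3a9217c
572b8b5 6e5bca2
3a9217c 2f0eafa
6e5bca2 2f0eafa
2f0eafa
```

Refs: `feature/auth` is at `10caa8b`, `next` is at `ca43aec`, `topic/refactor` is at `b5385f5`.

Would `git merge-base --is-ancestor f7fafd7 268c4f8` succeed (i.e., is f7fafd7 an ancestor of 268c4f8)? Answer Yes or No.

Ancestors of 268c4f8: {268c4f8, 2f0eafa, 3a9217c}.
f7fafd7 is not in that set, so it is not an ancestor of 268c4f8.

No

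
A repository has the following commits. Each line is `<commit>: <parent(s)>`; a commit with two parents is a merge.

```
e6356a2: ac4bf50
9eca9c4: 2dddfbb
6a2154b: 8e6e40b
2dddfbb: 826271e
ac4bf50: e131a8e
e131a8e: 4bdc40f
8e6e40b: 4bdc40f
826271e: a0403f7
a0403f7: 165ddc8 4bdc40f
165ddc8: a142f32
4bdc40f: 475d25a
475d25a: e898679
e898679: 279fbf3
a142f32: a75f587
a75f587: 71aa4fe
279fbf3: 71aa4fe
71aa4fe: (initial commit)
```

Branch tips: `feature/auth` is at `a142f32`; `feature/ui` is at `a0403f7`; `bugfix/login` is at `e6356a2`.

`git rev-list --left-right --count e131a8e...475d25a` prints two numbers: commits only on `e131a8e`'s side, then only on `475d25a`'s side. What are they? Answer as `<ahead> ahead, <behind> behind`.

2 ahead, 0 behind

Reachable from e131a8e: {279fbf3, 475d25a, 4bdc40f, 71aa4fe, e131a8e, e898679}.
Reachable from 475d25a: {279fbf3, 475d25a, 71aa4fe, e898679}.
Only in e131a8e's history (ahead): {4bdc40f, e131a8e} — 2.
Only in 475d25a's history (behind): {} — 0.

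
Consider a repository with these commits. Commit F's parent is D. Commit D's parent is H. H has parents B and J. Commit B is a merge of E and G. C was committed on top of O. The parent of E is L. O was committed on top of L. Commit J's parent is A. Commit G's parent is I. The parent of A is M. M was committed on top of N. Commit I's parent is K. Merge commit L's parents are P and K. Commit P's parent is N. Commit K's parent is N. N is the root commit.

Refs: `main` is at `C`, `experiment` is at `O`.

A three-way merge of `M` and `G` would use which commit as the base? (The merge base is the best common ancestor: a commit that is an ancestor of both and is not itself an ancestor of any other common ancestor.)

Ancestors of M: {M, N}.
Ancestors of G: {G, I, K, N}.
Common ancestors: {N}.
The only common ancestor is N, so it is the merge base.

N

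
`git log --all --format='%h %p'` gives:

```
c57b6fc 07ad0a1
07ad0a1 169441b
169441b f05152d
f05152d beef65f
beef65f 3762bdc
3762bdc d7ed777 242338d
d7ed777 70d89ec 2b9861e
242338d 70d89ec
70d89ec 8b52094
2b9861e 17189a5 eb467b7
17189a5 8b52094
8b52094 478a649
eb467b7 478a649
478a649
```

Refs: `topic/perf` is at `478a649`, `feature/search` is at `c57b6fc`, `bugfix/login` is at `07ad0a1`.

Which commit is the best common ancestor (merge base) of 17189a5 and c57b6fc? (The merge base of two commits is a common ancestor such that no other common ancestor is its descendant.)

Ancestors of 17189a5: {17189a5, 478a649, 8b52094}.
Ancestors of c57b6fc: {07ad0a1, 169441b, 17189a5, 242338d, 2b9861e, 3762bdc, 478a649, 70d89ec, 8b52094, beef65f, c57b6fc, d7ed777, eb467b7, f05152d}.
Common ancestors: {17189a5, 478a649, 8b52094}.
Among these, 17189a5 is not an ancestor of any other common ancestor — it is the merge base.

17189a5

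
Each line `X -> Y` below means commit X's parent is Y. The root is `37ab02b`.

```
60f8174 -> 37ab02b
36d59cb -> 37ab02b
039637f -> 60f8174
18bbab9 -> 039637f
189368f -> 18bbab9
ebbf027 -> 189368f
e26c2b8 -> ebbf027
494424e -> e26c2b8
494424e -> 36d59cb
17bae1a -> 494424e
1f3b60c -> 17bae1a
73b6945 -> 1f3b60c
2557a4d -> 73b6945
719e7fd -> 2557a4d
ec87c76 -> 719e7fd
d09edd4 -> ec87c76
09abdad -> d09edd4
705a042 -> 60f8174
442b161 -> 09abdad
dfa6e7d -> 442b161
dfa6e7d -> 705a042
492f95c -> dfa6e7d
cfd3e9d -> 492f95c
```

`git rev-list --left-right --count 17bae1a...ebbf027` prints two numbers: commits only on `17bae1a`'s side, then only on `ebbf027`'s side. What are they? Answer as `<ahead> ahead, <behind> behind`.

4 ahead, 0 behind

Reachable from 17bae1a: {039637f, 17bae1a, 189368f, 18bbab9, 36d59cb, 37ab02b, 494424e, 60f8174, e26c2b8, ebbf027}.
Reachable from ebbf027: {039637f, 189368f, 18bbab9, 37ab02b, 60f8174, ebbf027}.
Only in 17bae1a's history (ahead): {17bae1a, 36d59cb, 494424e, e26c2b8} — 4.
Only in ebbf027's history (behind): {} — 0.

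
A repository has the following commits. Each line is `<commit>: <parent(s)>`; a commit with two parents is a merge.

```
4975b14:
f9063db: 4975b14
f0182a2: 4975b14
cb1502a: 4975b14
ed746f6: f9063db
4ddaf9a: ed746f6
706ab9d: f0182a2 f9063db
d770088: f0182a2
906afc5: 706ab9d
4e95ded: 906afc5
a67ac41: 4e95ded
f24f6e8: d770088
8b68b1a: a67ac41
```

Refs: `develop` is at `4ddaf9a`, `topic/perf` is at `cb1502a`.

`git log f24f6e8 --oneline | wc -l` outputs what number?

4

Walking parent pointers from f24f6e8: reachable set = {4975b14, d770088, f0182a2, f24f6e8}.
That is 4 commits.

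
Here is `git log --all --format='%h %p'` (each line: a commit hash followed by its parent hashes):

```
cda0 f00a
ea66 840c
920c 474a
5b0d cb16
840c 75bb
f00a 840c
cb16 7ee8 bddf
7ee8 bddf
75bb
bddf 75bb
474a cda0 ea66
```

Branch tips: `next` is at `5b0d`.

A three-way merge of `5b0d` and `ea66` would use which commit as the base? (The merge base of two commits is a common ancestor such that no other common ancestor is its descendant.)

75bb

Ancestors of 5b0d: {5b0d, 75bb, 7ee8, bddf, cb16}.
Ancestors of ea66: {75bb, 840c, ea66}.
Common ancestors: {75bb}.
The only common ancestor is 75bb, so it is the merge base.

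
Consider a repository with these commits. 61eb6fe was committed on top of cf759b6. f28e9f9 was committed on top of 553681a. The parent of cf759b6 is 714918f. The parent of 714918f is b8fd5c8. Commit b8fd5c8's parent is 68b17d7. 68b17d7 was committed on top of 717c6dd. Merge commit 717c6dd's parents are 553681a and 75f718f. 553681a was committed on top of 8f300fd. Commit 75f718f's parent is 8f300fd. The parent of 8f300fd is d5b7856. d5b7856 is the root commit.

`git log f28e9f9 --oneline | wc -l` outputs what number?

Walking parent pointers from f28e9f9: reachable set = {553681a, 8f300fd, d5b7856, f28e9f9}.
That is 4 commits.

4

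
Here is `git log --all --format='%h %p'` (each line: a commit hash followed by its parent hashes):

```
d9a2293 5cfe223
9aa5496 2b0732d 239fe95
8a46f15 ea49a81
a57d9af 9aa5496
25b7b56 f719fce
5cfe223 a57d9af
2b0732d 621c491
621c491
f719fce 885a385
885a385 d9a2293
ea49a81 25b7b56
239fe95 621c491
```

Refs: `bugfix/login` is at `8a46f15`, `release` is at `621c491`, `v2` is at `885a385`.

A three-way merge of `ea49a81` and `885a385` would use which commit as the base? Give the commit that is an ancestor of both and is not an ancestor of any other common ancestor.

Ancestors of ea49a81: {239fe95, 25b7b56, 2b0732d, 5cfe223, 621c491, 885a385, 9aa5496, a57d9af, d9a2293, ea49a81, f719fce}.
Ancestors of 885a385: {239fe95, 2b0732d, 5cfe223, 621c491, 885a385, 9aa5496, a57d9af, d9a2293}.
Common ancestors: {239fe95, 2b0732d, 5cfe223, 621c491, 885a385, 9aa5496, a57d9af, d9a2293}.
Among these, 885a385 is not an ancestor of any other common ancestor — it is the merge base.

885a385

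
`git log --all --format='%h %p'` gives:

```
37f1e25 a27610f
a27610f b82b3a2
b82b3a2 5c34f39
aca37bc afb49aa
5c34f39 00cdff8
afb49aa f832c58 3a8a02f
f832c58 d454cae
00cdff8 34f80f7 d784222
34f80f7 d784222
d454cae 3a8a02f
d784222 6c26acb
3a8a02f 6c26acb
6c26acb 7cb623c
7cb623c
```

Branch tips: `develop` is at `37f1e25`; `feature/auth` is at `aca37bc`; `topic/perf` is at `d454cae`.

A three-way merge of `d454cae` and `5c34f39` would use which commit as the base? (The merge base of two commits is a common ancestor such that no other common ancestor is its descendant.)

6c26acb

Ancestors of d454cae: {3a8a02f, 6c26acb, 7cb623c, d454cae}.
Ancestors of 5c34f39: {00cdff8, 34f80f7, 5c34f39, 6c26acb, 7cb623c, d784222}.
Common ancestors: {6c26acb, 7cb623c}.
Among these, 6c26acb is not an ancestor of any other common ancestor — it is the merge base.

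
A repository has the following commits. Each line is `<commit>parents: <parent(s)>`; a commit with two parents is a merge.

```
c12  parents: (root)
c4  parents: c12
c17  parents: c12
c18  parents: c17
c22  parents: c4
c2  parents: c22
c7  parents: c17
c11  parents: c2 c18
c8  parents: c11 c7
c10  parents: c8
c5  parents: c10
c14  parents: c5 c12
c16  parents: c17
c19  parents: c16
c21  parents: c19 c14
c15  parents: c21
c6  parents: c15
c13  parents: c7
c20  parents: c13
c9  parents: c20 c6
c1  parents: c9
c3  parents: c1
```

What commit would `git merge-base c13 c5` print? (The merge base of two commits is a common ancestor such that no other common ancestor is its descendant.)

Ancestors of c13: {c12, c13, c17, c7}.
Ancestors of c5: {c10, c11, c12, c17, c18, c2, c22, c4, c5, c7, c8}.
Common ancestors: {c12, c17, c7}.
Among these, c7 is not an ancestor of any other common ancestor — it is the merge base.

c7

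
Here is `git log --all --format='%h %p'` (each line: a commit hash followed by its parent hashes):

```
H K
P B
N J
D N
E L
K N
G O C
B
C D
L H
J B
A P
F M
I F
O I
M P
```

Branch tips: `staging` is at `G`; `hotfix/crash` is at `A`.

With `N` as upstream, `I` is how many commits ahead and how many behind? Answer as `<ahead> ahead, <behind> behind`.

Reachable from I: {B, F, I, M, P}.
Reachable from N: {B, J, N}.
Only in I's history (ahead): {F, I, M, P} — 4.
Only in N's history (behind): {J, N} — 2.

4 ahead, 2 behind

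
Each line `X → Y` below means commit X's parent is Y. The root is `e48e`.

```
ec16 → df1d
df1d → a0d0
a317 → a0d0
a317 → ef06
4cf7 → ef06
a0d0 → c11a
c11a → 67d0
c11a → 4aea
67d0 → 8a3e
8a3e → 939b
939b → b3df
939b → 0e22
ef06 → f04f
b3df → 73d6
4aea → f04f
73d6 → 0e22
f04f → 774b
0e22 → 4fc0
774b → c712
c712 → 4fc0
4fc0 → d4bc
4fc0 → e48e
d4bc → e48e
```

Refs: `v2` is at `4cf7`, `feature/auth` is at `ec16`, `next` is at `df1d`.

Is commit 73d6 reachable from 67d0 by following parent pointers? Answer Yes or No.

Ancestors of 67d0 (commits reachable by following parents): {0e22, 4fc0, 67d0, 73d6, 8a3e, 939b, b3df, d4bc, e48e}.
73d6 is in that set, so it is an ancestor of 67d0.

Yes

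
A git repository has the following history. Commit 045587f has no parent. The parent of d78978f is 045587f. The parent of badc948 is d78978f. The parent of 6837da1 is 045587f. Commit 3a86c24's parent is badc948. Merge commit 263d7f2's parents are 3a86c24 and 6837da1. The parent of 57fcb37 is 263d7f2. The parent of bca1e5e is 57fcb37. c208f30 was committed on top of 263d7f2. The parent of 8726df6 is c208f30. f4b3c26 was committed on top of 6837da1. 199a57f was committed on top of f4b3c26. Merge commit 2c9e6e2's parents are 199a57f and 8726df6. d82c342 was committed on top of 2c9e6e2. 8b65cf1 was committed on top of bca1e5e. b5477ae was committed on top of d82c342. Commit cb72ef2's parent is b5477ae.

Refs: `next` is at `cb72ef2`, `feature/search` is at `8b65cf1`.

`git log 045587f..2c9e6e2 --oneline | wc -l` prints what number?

Reachable from 2c9e6e2: {045587f, 199a57f, 263d7f2, 2c9e6e2, 3a86c24, 6837da1, 8726df6, badc948, c208f30, d78978f, f4b3c26}.
Reachable from 045587f: {045587f}.
In 2c9e6e2's history but not 045587f's: {199a57f, 263d7f2, 2c9e6e2, 3a86c24, 6837da1, 8726df6, badc948, c208f30, d78978f, f4b3c26} — 10 commits.

10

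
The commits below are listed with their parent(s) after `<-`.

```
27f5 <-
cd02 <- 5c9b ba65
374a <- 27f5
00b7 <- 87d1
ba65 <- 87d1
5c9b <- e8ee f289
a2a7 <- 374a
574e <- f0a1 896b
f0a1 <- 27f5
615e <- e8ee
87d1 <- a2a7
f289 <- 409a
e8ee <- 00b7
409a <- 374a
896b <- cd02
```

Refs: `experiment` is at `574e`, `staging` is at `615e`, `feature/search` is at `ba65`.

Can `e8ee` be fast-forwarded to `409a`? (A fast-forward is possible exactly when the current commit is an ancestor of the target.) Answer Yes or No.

A fast-forward from e8ee to 409a is possible iff e8ee is an ancestor of 409a.
Ancestors of 409a: {27f5, 374a, 409a}.
e8ee is not among them, so fast-forward is not possible.

No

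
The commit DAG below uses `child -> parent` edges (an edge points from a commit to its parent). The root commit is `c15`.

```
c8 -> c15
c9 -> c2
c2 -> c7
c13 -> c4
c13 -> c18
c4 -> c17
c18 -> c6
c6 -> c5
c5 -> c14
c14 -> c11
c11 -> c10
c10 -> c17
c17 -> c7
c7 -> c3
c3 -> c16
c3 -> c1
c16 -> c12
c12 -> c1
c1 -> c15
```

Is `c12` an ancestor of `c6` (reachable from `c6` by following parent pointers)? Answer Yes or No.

Yes

Ancestors of c6 (commits reachable by following parents): {c1, c10, c11, c12, c14, c15, c16, c17, c3, c5, c6, c7}.
c12 is in that set, so it is an ancestor of c6.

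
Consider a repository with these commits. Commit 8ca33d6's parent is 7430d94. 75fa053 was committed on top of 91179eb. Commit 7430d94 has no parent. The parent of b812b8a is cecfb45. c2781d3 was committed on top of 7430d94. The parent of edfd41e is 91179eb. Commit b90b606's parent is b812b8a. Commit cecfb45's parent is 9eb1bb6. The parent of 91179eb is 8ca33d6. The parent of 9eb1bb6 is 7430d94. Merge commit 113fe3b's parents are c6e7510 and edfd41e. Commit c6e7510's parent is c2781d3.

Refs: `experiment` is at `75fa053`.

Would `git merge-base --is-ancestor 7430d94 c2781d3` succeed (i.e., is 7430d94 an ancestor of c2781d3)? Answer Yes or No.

Yes

Ancestors of c2781d3 (commits reachable by following parents): {7430d94, c2781d3}.
7430d94 is in that set, so it is an ancestor of c2781d3.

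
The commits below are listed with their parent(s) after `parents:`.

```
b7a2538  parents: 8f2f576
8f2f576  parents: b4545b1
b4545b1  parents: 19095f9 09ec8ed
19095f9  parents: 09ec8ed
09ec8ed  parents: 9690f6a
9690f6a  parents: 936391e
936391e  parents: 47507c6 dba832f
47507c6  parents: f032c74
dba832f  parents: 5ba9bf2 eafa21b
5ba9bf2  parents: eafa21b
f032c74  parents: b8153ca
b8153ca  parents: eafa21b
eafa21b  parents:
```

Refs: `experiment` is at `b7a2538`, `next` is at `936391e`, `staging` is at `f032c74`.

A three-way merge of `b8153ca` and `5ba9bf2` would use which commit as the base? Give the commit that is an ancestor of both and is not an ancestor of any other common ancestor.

eafa21b

Ancestors of b8153ca: {b8153ca, eafa21b}.
Ancestors of 5ba9bf2: {5ba9bf2, eafa21b}.
Common ancestors: {eafa21b}.
The only common ancestor is eafa21b, so it is the merge base.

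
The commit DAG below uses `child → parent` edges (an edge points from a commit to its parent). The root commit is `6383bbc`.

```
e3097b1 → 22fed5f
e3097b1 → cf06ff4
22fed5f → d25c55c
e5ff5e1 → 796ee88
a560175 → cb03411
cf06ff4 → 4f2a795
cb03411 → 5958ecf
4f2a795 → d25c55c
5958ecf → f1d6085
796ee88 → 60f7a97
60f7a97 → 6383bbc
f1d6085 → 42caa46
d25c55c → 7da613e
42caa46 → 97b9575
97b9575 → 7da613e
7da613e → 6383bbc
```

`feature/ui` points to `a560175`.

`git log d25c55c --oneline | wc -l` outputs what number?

3

Walking parent pointers from d25c55c: reachable set = {6383bbc, 7da613e, d25c55c}.
That is 3 commits.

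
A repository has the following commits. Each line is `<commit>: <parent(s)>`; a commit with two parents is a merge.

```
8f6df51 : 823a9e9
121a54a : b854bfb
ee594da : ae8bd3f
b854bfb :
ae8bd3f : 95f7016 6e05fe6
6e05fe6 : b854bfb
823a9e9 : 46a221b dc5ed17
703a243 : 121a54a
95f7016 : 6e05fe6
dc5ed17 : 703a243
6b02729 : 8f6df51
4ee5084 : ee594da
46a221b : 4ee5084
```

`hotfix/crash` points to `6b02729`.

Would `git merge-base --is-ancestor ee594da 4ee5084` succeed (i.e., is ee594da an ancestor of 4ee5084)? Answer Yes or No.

Yes

Ancestors of 4ee5084 (commits reachable by following parents): {4ee5084, 6e05fe6, 95f7016, ae8bd3f, b854bfb, ee594da}.
ee594da is in that set, so it is an ancestor of 4ee5084.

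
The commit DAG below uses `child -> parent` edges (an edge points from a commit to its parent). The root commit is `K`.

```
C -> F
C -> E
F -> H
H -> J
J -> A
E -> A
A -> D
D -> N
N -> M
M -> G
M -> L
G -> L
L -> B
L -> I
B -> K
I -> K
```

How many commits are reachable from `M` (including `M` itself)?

6

Walking parent pointers from M: reachable set = {B, G, I, K, L, M}.
That is 6 commits.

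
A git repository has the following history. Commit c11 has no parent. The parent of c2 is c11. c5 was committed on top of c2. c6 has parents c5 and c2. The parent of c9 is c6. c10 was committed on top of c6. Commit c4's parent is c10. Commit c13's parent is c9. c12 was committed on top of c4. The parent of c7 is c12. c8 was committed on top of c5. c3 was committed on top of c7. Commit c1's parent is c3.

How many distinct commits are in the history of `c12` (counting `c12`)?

Walking parent pointers from c12: reachable set = {c10, c11, c12, c2, c4, c5, c6}.
That is 7 commits.

7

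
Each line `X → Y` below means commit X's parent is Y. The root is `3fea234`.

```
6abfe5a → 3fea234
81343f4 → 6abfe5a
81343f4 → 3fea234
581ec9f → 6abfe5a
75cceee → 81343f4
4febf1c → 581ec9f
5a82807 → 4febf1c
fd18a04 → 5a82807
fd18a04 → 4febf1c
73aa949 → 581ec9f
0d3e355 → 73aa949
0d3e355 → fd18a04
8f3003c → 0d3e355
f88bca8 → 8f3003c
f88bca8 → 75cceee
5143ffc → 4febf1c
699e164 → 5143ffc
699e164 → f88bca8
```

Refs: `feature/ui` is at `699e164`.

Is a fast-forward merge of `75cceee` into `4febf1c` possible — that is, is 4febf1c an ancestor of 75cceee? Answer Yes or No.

A fast-forward from 4febf1c to 75cceee is possible iff 4febf1c is an ancestor of 75cceee.
Ancestors of 75cceee: {3fea234, 6abfe5a, 75cceee, 81343f4}.
4febf1c is not among them, so fast-forward is not possible.

No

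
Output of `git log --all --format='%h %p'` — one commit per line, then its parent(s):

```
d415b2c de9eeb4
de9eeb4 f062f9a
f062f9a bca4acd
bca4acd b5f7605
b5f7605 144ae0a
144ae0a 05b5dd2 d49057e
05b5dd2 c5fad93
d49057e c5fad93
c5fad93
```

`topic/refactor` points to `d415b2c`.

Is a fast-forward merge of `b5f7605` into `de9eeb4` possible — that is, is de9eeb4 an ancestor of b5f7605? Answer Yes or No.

A fast-forward from de9eeb4 to b5f7605 is possible iff de9eeb4 is an ancestor of b5f7605.
Ancestors of b5f7605: {05b5dd2, 144ae0a, b5f7605, c5fad93, d49057e}.
de9eeb4 is not among them, so fast-forward is not possible.

No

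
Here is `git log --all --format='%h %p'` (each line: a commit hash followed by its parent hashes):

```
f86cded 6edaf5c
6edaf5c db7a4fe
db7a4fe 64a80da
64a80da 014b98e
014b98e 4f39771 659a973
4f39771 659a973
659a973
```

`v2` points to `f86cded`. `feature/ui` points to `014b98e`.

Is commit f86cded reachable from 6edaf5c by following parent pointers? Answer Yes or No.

No

Ancestors of 6edaf5c: {014b98e, 4f39771, 64a80da, 659a973, 6edaf5c, db7a4fe}.
f86cded is not in that set, so it is not an ancestor of 6edaf5c.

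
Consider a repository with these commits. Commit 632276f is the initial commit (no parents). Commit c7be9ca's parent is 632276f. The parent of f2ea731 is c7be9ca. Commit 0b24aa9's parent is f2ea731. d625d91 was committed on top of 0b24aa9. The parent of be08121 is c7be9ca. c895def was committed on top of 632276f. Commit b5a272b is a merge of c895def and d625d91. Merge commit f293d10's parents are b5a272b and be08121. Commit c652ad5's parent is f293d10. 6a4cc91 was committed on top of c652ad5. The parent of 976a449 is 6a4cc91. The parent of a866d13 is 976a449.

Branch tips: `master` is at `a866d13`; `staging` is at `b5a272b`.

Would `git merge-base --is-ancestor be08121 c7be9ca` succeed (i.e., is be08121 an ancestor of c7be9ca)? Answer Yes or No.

No

Ancestors of c7be9ca: {632276f, c7be9ca}.
be08121 is not in that set, so it is not an ancestor of c7be9ca.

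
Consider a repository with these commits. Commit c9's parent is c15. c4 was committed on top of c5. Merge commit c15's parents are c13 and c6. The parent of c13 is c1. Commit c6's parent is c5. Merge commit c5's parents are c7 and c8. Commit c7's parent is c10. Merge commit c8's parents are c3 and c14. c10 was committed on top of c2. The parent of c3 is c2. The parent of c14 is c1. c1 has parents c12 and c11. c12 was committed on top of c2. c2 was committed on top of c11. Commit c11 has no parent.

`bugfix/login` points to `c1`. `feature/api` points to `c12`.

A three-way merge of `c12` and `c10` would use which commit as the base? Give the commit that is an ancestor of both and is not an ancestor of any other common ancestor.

c2

Ancestors of c12: {c11, c12, c2}.
Ancestors of c10: {c10, c11, c2}.
Common ancestors: {c11, c2}.
Among these, c2 is not an ancestor of any other common ancestor — it is the merge base.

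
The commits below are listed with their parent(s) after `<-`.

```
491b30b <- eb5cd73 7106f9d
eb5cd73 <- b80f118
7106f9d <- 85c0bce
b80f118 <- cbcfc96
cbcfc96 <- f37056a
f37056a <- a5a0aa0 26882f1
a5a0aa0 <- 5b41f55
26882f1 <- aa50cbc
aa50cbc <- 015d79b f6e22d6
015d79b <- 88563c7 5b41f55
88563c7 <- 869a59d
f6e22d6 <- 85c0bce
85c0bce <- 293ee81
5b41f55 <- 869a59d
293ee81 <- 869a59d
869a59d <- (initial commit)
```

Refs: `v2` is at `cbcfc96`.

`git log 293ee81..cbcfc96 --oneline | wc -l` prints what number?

Reachable from cbcfc96: {015d79b, 26882f1, 293ee81, 5b41f55, 85c0bce, 869a59d, 88563c7, a5a0aa0, aa50cbc, cbcfc96, f37056a, f6e22d6}.
Reachable from 293ee81: {293ee81, 869a59d}.
In cbcfc96's history but not 293ee81's: {015d79b, 26882f1, 5b41f55, 85c0bce, 88563c7, a5a0aa0, aa50cbc, cbcfc96, f37056a, f6e22d6} — 10 commits.

10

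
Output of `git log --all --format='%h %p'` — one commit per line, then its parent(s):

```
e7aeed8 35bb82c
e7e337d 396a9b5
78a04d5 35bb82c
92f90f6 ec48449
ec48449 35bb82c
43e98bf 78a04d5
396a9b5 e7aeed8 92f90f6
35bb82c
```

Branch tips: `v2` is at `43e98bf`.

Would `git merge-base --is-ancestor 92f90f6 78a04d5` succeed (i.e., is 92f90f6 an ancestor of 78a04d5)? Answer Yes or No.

Ancestors of 78a04d5: {35bb82c, 78a04d5}.
92f90f6 is not in that set, so it is not an ancestor of 78a04d5.

No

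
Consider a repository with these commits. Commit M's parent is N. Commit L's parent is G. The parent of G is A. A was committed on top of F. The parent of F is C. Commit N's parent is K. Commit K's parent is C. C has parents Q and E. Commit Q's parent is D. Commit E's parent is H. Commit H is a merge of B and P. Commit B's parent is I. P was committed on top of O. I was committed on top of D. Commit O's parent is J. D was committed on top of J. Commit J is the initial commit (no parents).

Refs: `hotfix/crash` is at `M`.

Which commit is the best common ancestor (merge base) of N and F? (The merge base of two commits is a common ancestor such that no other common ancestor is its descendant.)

Ancestors of N: {B, C, D, E, H, I, J, K, N, O, P, Q}.
Ancestors of F: {B, C, D, E, F, H, I, J, O, P, Q}.
Common ancestors: {B, C, D, E, H, I, J, O, P, Q}.
Among these, C is not an ancestor of any other common ancestor — it is the merge base.

C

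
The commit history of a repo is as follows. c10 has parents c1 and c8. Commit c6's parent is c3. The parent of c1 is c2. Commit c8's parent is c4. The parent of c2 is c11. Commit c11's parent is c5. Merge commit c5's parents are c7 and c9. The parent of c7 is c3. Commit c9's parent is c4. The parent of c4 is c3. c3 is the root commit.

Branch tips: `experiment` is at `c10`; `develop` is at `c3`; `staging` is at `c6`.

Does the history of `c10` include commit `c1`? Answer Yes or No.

Yes

Ancestors of c10 (commits reachable by following parents): {c1, c10, c11, c2, c3, c4, c5, c7, c8, c9}.
c1 is in that set, so it is an ancestor of c10.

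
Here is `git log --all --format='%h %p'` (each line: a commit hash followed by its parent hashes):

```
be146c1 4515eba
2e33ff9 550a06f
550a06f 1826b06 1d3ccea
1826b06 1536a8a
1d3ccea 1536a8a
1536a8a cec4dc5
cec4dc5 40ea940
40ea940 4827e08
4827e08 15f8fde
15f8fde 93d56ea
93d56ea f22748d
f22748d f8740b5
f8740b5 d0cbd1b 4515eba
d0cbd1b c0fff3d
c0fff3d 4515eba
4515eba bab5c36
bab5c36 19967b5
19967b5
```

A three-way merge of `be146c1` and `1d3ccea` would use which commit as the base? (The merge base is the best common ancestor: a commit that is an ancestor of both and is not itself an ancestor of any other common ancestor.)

4515eba

Ancestors of be146c1: {19967b5, 4515eba, bab5c36, be146c1}.
Ancestors of 1d3ccea: {1536a8a, 15f8fde, 19967b5, 1d3ccea, 40ea940, 4515eba, 4827e08, 93d56ea, bab5c36, c0fff3d, cec4dc5, d0cbd1b, f22748d, f8740b5}.
Common ancestors: {19967b5, 4515eba, bab5c36}.
Among these, 4515eba is not an ancestor of any other common ancestor — it is the merge base.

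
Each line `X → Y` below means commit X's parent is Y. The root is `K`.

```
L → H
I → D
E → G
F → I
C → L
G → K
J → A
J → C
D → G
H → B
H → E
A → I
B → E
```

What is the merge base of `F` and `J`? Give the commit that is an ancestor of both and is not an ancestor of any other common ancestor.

I

Ancestors of F: {D, F, G, I, K}.
Ancestors of J: {A, B, C, D, E, G, H, I, J, K, L}.
Common ancestors: {D, G, I, K}.
Among these, I is not an ancestor of any other common ancestor — it is the merge base.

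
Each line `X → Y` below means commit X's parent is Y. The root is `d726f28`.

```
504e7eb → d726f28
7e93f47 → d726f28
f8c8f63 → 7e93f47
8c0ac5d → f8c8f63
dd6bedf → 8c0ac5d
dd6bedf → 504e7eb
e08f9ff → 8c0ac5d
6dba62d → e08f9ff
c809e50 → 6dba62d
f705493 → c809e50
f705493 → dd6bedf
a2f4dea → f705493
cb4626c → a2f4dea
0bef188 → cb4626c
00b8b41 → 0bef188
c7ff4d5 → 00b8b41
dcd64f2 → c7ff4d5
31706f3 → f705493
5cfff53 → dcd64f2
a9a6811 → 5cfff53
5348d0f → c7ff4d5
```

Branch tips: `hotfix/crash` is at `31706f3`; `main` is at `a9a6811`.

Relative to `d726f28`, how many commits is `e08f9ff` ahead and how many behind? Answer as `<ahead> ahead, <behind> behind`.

Reachable from e08f9ff: {7e93f47, 8c0ac5d, d726f28, e08f9ff, f8c8f63}.
Reachable from d726f28: {d726f28}.
Only in e08f9ff's history (ahead): {7e93f47, 8c0ac5d, e08f9ff, f8c8f63} — 4.
Only in d726f28's history (behind): {} — 0.

4 ahead, 0 behind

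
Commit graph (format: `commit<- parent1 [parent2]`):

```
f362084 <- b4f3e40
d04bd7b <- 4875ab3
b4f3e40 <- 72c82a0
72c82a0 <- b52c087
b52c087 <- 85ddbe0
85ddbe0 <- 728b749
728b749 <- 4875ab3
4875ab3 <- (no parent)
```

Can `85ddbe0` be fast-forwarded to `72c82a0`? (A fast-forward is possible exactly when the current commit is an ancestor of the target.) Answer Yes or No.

A fast-forward from 85ddbe0 to 72c82a0 is possible iff 85ddbe0 is an ancestor of 72c82a0.
Ancestors of 72c82a0: {4875ab3, 728b749, 72c82a0, 85ddbe0, b52c087}.
85ddbe0 is among them, so fast-forward is possible.

Yes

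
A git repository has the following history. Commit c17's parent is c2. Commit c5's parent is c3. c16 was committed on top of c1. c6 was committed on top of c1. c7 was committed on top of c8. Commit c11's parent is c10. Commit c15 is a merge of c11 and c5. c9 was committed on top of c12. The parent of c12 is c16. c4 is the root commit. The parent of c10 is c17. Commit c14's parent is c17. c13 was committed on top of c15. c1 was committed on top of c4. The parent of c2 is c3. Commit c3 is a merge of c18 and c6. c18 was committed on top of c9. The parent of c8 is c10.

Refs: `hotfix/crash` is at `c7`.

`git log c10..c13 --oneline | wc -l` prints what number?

4

Reachable from c13: {c1, c10, c11, c12, c13, c15, c16, c17, c18, c2, c3, c4, c5, c6, c9}.
Reachable from c10: {c1, c10, c12, c16, c17, c18, c2, c3, c4, c6, c9}.
In c13's history but not c10's: {c11, c13, c15, c5} — 4 commits.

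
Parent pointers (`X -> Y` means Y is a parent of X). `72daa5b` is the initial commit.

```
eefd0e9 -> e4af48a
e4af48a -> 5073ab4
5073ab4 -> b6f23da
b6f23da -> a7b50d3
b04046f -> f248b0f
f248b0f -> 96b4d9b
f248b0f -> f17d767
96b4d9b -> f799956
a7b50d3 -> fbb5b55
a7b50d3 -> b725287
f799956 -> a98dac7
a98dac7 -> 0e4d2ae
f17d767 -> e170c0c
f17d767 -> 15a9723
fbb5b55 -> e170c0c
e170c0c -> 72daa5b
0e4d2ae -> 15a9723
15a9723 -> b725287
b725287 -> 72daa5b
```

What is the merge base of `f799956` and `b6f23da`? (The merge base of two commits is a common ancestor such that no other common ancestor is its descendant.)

Ancestors of f799956: {0e4d2ae, 15a9723, 72daa5b, a98dac7, b725287, f799956}.
Ancestors of b6f23da: {72daa5b, a7b50d3, b6f23da, b725287, e170c0c, fbb5b55}.
Common ancestors: {72daa5b, b725287}.
Among these, b725287 is not an ancestor of any other common ancestor — it is the merge base.

b725287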